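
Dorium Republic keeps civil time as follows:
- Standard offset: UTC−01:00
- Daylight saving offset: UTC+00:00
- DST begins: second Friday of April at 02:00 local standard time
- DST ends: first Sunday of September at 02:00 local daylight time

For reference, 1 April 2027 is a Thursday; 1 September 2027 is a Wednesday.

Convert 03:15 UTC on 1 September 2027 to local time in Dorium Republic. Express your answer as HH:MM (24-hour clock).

03:15

1 April 2027 is a Thursday, so the first Friday is April 2 and the second is April 9.
1 September 2027 is a Wednesday, so the first Sunday is September 5.
At the standard offset (UTC−01:00), 03:15 UTC − 1h = 02:15 Dorium Republic standard time.
The standard-time date in Dorium Republic, 1 September 2027, falls between 9 April and 5 September, so daylight saving is in effect and Dorium Republic is at UTC+00:00.
03:15 UTC + 0h = 03:15 local.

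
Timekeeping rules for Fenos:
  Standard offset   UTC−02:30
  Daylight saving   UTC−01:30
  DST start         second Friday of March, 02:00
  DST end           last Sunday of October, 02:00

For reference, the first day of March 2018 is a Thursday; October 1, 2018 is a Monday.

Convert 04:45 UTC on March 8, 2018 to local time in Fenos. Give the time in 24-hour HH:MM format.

02:15

1 March 2018 is a Thursday, so the first Friday is March 2 and the second is March 9.
1 October 2018 is a Monday, so Sundays fall on 7, 14, 21, 28; the last is October 28.
At the standard offset (UTC−02:30), 04:45 UTC − 2h30m = 02:15 Fenos standard time.
The standard-time date in Fenos, March 8, 2018, does not fall between 9 March and 28 October, so daylight saving is not in effect and Fenos is at UTC−02:30.
04:45 UTC − 2h30m = 02:15 local.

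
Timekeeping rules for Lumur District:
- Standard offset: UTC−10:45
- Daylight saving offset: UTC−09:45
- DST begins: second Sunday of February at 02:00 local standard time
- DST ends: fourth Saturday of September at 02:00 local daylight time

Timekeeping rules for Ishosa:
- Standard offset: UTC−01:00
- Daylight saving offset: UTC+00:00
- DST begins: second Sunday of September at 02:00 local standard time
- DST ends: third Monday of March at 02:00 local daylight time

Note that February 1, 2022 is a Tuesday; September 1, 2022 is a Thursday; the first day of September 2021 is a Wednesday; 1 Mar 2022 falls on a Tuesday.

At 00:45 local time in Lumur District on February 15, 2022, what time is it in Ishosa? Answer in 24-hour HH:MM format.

10:30

1 February 2022 is a Tuesday, so the first Sunday is February 6 and the second is February 13.
1 September 2022 is a Thursday, so the first Saturday is September 3 and the fourth is September 24.
Daylight saving runs 13 February – 24 September; February 15, 2022 is inside that window, so Lumur District is at UTC−09:45.
00:45 Lumur District + 9h45m = 10:30 UTC.
1 September 2021 is a Wednesday, so the first Sunday is September 5 and the second is September 12.
1 March 2022 is a Tuesday, so the first Monday is March 7 and the third is March 21.
At the standard offset (UTC−01:00), 10:30 UTC − 1h = 09:30 Ishosa standard time.
Daylight saving runs 12 September 2021 – 21 March 2022; the standard-time date in Ishosa, February 15, 2022, is inside that window, so Ishosa is at UTC+00:00.
10:30 UTC + 0h = 10:30 Ishosa.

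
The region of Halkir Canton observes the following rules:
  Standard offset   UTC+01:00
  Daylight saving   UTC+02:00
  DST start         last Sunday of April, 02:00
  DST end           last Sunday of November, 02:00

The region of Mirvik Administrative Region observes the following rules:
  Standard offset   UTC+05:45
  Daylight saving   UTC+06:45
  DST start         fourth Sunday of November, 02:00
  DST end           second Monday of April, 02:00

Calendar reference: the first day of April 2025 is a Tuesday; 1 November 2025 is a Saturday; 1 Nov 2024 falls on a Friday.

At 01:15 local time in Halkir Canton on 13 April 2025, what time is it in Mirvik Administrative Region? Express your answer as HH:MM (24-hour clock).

1 April 2025 is a Tuesday, so Sundays fall on 6, 13, 20, 27; the last is April 27.
1 November 2025 is a Saturday, so Sundays fall on 2, 9, 16, 23, 30; the last is November 30.
13 April 2025 is outside the daylight-saving period (27 April – 30 November), so Halkir Canton is on standard time, UTC+01:00.
01:15 Halkir Canton − 1h = 00:15 UTC.
1 November 2024 is a Friday, so the first Sunday is November 3 and the fourth is November 24.
1 April 2025 is a Tuesday, so the first Monday is April 7 and the second is April 14.
At the standard offset (UTC+05:45), 00:15 UTC + 5h45m = 06:00 Mirvik Administrative Region standard time.
The standard-time date in Mirvik Administrative Region, 13 April 2025, lies within the daylight-saving period (24 November 2024 – 14 April 2025), so Mirvik Administrative Region is on daylight time, UTC+06:45.
00:15 UTC + 6h45m = 07:00 Mirvik Administrative Region.

07:00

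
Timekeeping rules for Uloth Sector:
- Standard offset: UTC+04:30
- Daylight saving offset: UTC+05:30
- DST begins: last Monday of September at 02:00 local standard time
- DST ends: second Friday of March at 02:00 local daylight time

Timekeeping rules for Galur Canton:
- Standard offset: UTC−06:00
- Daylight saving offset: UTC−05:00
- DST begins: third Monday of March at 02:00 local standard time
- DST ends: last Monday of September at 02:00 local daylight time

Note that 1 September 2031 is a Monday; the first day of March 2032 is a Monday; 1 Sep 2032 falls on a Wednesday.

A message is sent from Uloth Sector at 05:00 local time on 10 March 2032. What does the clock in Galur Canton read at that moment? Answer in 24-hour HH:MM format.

17:30

1 September 2031 is a Monday, so Mondays fall on 1, 8, 15, 22, 29; the last is September 29.
1 March 2032 is a Monday, so the first Friday is March 5 and the second is March 12.
10 March 2032 falls between 29 September 2031 and 12 March 2032, so daylight saving is in effect and Uloth Sector is at UTC+05:30.
05:00 Uloth Sector − 5h30m = 23:30 UTC (rolling into the previous day, 9 March 2032).
1 March 2032 is a Monday, so the first Monday is March 1 and the third is March 15.
1 September 2032 is a Wednesday, so Mondays fall on 6, 13, 20, 27; the last is September 27.
At the standard offset (UTC−06:00), 23:30 UTC − 6h = 17:30 Galur Canton standard time.
The standard-time date in Galur Canton, 9 March 2032, does not fall between 15 March and 27 September, so daylight saving is not in effect and Galur Canton is at UTC−06:00.
23:30 UTC − 6h = 17:30 Galur Canton.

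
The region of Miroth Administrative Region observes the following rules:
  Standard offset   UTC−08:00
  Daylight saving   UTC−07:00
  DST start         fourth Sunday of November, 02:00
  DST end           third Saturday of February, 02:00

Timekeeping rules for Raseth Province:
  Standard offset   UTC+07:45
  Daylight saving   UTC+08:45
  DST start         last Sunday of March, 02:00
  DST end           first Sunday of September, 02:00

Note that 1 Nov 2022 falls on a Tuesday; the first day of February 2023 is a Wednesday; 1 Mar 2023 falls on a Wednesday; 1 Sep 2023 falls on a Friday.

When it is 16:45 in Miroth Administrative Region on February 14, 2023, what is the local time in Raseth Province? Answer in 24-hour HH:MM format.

07:30

1 November 2022 is a Tuesday, so the first Sunday is November 6 and the fourth is November 27.
1 February 2023 is a Wednesday, so the first Saturday is February 4 and the third is February 18.
Daylight saving runs 27 November 2022 – 18 February 2023; February 14, 2023 is inside that window, so Miroth Administrative Region is at UTC−07:00.
16:45 Miroth Administrative Region + 7h = 23:45 UTC.
1 March 2023 is a Wednesday, so Sundays fall on 5, 12, 19, 26; the last is March 26.
1 September 2023 is a Friday, so the first Sunday is September 3.
At the standard offset (UTC+07:45), 23:45 UTC + 7h45m = 07:30 Raseth Province standard time (rolling into the next day, 15 February 2023).
Daylight saving runs 26 March – 3 September; the standard-time date in Raseth Province, February 15, 2023, is outside that window, so Raseth Province is on standard time at UTC+07:45.
23:45 UTC + 7h45m = 07:30 Raseth Province (rolling into the next day, 15 February 2023).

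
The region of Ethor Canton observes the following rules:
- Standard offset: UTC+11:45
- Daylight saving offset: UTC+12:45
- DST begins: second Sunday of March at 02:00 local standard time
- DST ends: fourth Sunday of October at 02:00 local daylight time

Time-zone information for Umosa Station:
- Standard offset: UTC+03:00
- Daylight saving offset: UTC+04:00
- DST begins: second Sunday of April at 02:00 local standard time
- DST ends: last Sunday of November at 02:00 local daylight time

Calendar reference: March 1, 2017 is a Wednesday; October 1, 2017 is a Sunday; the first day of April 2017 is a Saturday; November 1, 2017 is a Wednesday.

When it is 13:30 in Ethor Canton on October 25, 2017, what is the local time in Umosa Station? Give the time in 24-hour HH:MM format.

05:45

1 March 2017 is a Wednesday, so the first Sunday is March 5 and the second is March 12.
1 October 2017 is a Sunday, so the first Sunday is October 1 and the fourth is October 22.
Daylight saving runs 12 March – 22 October; October 25, 2017 is outside that window, so Ethor Canton is on standard time at UTC+11:45.
13:30 Ethor Canton − 11h45m = 01:45 UTC.
1 April 2017 is a Saturday, so the first Sunday is April 2 and the second is April 9.
1 November 2017 is a Wednesday, so Sundays fall on 5, 12, 19, 26; the last is November 26.
At the standard offset (UTC+03:00), 01:45 UTC + 3h = 04:45 Umosa Station standard time.
Daylight saving runs 9 April – 26 November; the standard-time date in Umosa Station, October 25, 2017, is inside that window, so Umosa Station is at UTC+04:00.
01:45 UTC + 4h = 05:45 Umosa Station.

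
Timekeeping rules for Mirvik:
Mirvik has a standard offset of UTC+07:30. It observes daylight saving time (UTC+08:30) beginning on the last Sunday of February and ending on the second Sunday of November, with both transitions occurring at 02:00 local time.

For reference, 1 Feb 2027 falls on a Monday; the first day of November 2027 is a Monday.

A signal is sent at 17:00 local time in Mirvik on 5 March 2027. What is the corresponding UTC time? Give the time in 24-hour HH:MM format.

08:30

1 February 2027 is a Monday, so Sundays fall on 7, 14, 21, 28; the last is February 28.
1 November 2027 is a Monday, so the first Sunday is November 7 and the second is November 14.
5 March 2027 lies within the daylight-saving period (28 February – 14 November), so Mirvik is on daylight time, UTC+08:30.
17:00 local − 8h30m = 08:30 UTC.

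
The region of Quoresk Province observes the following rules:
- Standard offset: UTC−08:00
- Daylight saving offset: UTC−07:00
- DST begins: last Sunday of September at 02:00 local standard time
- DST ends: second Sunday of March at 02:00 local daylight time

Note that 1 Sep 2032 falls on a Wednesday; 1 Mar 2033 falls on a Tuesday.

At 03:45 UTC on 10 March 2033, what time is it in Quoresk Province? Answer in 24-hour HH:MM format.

1 September 2032 is a Wednesday, so Sundays fall on 5, 12, 19, 26; the last is September 26.
1 March 2033 is a Tuesday, so the first Sunday is March 6 and the second is March 13.
At the standard offset (UTC−08:00), 03:45 UTC − 8h = 19:45 Quoresk Province standard time (rolling into the previous day, 9 March 2033).
The standard-time date in Quoresk Province, 9 March 2033, lies within the daylight-saving period (26 September 2032 – 13 March 2033), so Quoresk Province is on daylight time, UTC−07:00.
03:45 UTC − 7h = 20:45 local (rolling into the previous day, 9 March 2033).

20:45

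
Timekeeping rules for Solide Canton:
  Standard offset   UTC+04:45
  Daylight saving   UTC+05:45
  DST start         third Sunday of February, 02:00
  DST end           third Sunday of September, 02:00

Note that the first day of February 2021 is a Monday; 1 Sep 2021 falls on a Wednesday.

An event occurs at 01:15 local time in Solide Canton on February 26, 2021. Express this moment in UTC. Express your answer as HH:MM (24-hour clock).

19:30

1 February 2021 is a Monday, so the first Sunday is February 7 and the third is February 21.
1 September 2021 is a Wednesday, so the first Sunday is September 5 and the third is September 19.
February 26, 2021 lies within the daylight-saving period (21 February – 19 September), so Solide Canton is on daylight time, UTC+05:45.
01:15 local − 5h45m = 19:30 UTC (rolling into the previous day, 25 February 2021).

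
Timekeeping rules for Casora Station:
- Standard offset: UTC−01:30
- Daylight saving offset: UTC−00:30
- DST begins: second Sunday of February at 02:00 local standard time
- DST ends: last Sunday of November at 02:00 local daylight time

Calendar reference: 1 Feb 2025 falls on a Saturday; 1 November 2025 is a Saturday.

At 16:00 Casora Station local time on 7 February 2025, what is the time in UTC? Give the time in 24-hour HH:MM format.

17:30

1 February 2025 is a Saturday, so the first Sunday is February 2 and the second is February 9.
1 November 2025 is a Saturday, so Sundays fall on 2, 9, 16, 23, 30; the last is November 30.
7 February 2025 does not fall between 9 February and 30 November, so daylight saving is not in effect and Casora Station is at UTC−01:30.
16:00 local + 1h30m = 17:30 UTC.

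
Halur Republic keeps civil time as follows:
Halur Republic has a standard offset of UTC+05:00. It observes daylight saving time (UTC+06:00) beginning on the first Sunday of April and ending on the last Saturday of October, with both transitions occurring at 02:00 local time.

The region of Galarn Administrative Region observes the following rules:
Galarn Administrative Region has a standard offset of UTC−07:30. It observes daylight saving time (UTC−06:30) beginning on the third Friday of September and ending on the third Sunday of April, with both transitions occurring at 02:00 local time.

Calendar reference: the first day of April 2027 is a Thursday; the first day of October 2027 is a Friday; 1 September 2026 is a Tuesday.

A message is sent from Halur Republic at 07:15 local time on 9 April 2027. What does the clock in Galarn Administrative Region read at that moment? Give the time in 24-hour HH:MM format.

1 April 2027 is a Thursday, so the first Sunday is April 4.
1 October 2027 is a Friday, so Saturdays fall on 2, 9, 16, 23, 30; the last is October 30.
9 April 2027 falls between 4 April and 30 October, so daylight saving is in effect and Halur Republic is at UTC+06:00.
07:15 Halur Republic − 6h = 01:15 UTC.
1 September 2026 is a Tuesday, so the first Friday is September 4 and the third is September 18.
1 April 2027 is a Thursday, so the first Sunday is April 4 and the third is April 18.
At the standard offset (UTC−07:30), 01:15 UTC − 7h30m = 17:45 Galarn Administrative Region standard time (rolling into the previous day, 8 April 2027).
The standard-time date in Galarn Administrative Region, 8 April 2027, falls between 18 September 2026 and 18 April 2027, so daylight saving is in effect and Galarn Administrative Region is at UTC−06:30.
01:15 UTC − 6h30m = 18:45 Galarn Administrative Region (rolling into the previous day, 8 April 2027).

18:45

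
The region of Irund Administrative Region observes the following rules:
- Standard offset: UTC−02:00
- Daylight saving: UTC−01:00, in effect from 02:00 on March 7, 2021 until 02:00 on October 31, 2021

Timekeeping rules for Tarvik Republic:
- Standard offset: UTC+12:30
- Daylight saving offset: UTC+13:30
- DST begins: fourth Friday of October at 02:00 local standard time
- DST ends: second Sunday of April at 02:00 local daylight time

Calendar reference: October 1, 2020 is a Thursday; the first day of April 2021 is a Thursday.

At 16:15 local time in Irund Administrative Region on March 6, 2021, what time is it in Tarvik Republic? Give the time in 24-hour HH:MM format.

Daylight saving runs 7 March – 31 October; March 6, 2021 is outside that window, so Irund Administrative Region is on standard time at UTC−02:00.
16:15 Irund Administrative Region + 2h = 18:15 UTC.
1 October 2020 is a Thursday, so the first Friday is October 2 and the fourth is October 23.
1 April 2021 is a Thursday, so the first Sunday is April 4 and the second is April 11.
At the standard offset (UTC+12:30), 18:15 UTC + 12h30m = 06:45 Tarvik Republic standard time (rolling into the next day, 7 March 2021).
The standard-time date in Tarvik Republic, March 7, 2021, lies within the daylight-saving period (23 October 2020 – 11 April 2021), so Tarvik Republic is on daylight time, UTC+13:30.
18:15 UTC + 13h30m = 07:45 Tarvik Republic (rolling into the next day, 7 March 2021).

07:45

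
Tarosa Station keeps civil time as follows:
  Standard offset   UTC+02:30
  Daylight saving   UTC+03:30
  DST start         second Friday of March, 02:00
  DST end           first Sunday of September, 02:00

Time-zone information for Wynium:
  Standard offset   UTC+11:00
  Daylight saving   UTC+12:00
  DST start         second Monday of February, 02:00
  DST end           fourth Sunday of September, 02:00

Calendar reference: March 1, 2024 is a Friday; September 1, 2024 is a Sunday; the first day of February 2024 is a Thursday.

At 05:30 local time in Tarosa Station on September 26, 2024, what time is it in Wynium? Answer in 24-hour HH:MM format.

1 March 2024 is a Friday, so the first Friday is March 1 and the second is March 8.
1 September 2024 is a Sunday, so the first Sunday is September 1.
September 26, 2024 is outside the daylight-saving period (8 March – 1 September), so Tarosa Station is on standard time, UTC+02:30.
05:30 Tarosa Station − 2h30m = 03:00 UTC.
1 February 2024 is a Thursday, so the first Monday is February 5 and the second is February 12.
1 September 2024 is a Sunday, so the first Sunday is September 1 and the fourth is September 22.
At the standard offset (UTC+11:00), 03:00 UTC + 11h = 14:00 Wynium standard time.
Daylight saving runs 12 February – 22 September; the standard-time date in Wynium, September 26, 2024, is outside that window, so Wynium is on standard time at UTC+11:00.
03:00 UTC + 11h = 14:00 Wynium.

14:00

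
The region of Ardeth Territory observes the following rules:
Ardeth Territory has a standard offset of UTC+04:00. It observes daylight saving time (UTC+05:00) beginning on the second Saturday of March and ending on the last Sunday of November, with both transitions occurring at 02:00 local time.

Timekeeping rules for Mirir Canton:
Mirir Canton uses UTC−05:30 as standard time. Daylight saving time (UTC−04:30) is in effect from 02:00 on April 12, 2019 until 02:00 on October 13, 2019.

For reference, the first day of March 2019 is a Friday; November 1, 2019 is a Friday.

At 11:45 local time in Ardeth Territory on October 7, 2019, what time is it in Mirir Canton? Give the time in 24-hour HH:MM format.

1 March 2019 is a Friday, so the first Saturday is March 2 and the second is March 9.
1 November 2019 is a Friday, so Sundays fall on 3, 10, 17, 24; the last is November 24.
October 7, 2019 falls between 9 March and 24 November, so daylight saving is in effect and Ardeth Territory is at UTC+05:00.
11:45 Ardeth Territory − 5h = 06:45 UTC.
At the standard offset (UTC−05:30), 06:45 UTC − 5h30m = 01:15 Mirir Canton standard time.
The standard-time date in Mirir Canton, October 7, 2019, lies within the daylight-saving period (12 April – 13 October), so Mirir Canton is on daylight time, UTC−04:30.
06:45 UTC − 4h30m = 02:15 Mirir Canton.

02:15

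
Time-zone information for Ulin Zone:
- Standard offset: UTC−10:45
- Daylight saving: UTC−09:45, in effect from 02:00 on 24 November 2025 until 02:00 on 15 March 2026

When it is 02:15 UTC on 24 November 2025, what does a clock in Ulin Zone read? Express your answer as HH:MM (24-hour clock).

At the standard offset (UTC−10:45), 02:15 UTC − 10h45m = 15:30 Ulin Zone standard time (rolling into the previous day, 23 November 2025).
The standard-time date in Ulin Zone, 23 November 2025, does not fall between 24 November 2025 and 15 March 2026, so daylight saving is not in effect and Ulin Zone is at UTC−10:45.
02:15 UTC − 10h45m = 15:30 local (rolling into the previous day, 23 November 2025).

15:30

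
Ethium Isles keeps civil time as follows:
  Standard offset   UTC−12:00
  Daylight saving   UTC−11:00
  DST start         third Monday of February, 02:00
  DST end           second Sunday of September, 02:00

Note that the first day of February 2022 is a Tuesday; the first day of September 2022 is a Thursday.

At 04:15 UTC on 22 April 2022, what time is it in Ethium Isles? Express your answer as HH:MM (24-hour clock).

1 February 2022 is a Tuesday, so the first Monday is February 7 and the third is February 21.
1 September 2022 is a Thursday, so the first Sunday is September 4 and the second is September 11.
At the standard offset (UTC−12:00), 04:15 UTC − 12h = 16:15 Ethium Isles standard time (rolling into the previous day, 21 April 2022).
The standard-time date in Ethium Isles, 21 April 2022, lies within the daylight-saving period (21 February – 11 September), so Ethium Isles is on daylight time, UTC−11:00.
04:15 UTC − 11h = 17:15 local (rolling into the previous day, 21 April 2022).

17:15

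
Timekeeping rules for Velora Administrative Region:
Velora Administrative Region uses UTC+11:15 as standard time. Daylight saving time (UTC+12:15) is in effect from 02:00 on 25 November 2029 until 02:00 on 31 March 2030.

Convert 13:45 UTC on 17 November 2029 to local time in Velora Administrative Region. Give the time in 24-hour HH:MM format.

01:00

At the standard offset (UTC+11:15), 13:45 UTC + 11h15m = 01:00 Velora Administrative Region standard time (rolling into the next day, 18 November 2029).
The standard-time date in Velora Administrative Region, 18 November 2029, does not fall between 25 November 2029 and 31 March 2030, so daylight saving is not in effect and Velora Administrative Region is at UTC+11:15.
13:45 UTC + 11h15m = 01:00 local (rolling into the next day, 18 November 2029).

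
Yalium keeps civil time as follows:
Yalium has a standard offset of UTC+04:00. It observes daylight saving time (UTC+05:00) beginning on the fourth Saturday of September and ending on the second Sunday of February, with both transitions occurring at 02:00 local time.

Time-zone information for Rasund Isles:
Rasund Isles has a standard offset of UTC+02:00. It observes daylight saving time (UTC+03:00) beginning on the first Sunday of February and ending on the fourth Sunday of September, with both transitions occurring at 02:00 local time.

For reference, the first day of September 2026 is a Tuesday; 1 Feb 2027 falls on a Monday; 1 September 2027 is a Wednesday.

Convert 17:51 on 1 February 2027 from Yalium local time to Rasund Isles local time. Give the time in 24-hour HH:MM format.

1 September 2026 is a Tuesday, so the first Saturday is September 5 and the fourth is September 26.
1 February 2027 is a Monday, so the first Sunday is February 7 and the second is February 14.
Daylight saving runs 26 September 2026 – 14 February 2027; 1 February 2027 is inside that window, so Yalium is at UTC+05:00.
17:51 Yalium − 5h = 12:51 UTC.
1 February 2027 is a Monday, so the first Sunday is February 7.
1 September 2027 is a Wednesday, so the first Sunday is September 5 and the fourth is September 26.
At the standard offset (UTC+02:00), 12:51 UTC + 2h = 14:51 Rasund Isles standard time.
Daylight saving runs 7 February – 26 September; the standard-time date in Rasund Isles, 1 February 2027, is outside that window, so Rasund Isles is on standard time at UTC+02:00.
12:51 UTC + 2h = 14:51 Rasund Isles.

14:51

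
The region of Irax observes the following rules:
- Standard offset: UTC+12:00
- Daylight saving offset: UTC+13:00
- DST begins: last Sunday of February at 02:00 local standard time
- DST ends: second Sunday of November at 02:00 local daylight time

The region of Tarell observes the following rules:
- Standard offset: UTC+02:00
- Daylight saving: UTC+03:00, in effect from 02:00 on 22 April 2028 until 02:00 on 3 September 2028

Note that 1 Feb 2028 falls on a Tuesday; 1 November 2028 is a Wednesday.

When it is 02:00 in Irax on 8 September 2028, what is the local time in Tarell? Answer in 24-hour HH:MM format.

15:00

1 February 2028 is a Tuesday, so Sundays fall on 6, 13, 20, 27; the last is February 27.
1 November 2028 is a Wednesday, so the first Sunday is November 5 and the second is November 12.
8 September 2028 lies within the daylight-saving period (27 February – 12 November), so Irax is on daylight time, UTC+13:00.
02:00 Irax − 13h = 13:00 UTC (rolling into the previous day, 7 September 2028).
At the standard offset (UTC+02:00), 13:00 UTC + 2h = 15:00 Tarell standard time.
The standard-time date in Tarell, 7 September 2028, is outside the daylight-saving period (22 April – 3 September), so Tarell is on standard time, UTC+02:00.
13:00 UTC + 2h = 15:00 Tarell.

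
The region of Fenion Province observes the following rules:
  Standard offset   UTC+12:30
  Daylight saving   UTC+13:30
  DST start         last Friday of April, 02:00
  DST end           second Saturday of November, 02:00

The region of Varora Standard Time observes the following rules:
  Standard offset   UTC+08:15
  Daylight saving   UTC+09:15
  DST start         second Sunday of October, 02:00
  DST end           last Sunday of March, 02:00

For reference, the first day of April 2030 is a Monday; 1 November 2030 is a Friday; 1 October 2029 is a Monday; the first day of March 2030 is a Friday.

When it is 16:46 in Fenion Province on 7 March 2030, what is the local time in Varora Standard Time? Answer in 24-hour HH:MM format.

13:31

1 April 2030 is a Monday, so Fridays fall on 5, 12, 19, 26; the last is April 26.
1 November 2030 is a Friday, so the first Saturday is November 2 and the second is November 9.
Daylight saving runs 26 April – 9 November; 7 March 2030 is outside that window, so Fenion Province is on standard time at UTC+12:30.
16:46 Fenion Province − 12h30m = 04:16 UTC.
1 October 2029 is a Monday, so the first Sunday is October 7 and the second is October 14.
1 March 2030 is a Friday, so Sundays fall on 3, 10, 17, 24, 31; the last is March 31.
At the standard offset (UTC+08:15), 04:16 UTC + 8h15m = 12:31 Varora Standard Time standard time.
Daylight saving runs 14 October 2029 – 31 March 2030; the standard-time date in Varora Standard Time, 7 March 2030, is inside that window, so Varora Standard Time is at UTC+09:15.
04:16 UTC + 9h15m = 13:31 Varora Standard Time.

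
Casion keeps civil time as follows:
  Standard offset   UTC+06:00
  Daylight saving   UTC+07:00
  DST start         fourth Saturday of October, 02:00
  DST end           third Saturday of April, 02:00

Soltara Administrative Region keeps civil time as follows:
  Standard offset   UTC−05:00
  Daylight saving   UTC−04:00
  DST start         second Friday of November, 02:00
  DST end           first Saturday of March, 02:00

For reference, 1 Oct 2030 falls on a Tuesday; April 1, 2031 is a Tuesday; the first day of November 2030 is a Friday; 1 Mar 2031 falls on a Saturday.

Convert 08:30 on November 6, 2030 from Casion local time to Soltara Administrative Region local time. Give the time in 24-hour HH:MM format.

1 October 2030 is a Tuesday, so the first Saturday is October 5 and the fourth is October 26.
1 April 2031 is a Tuesday, so the first Saturday is April 5 and the third is April 19.
November 6, 2030 lies within the daylight-saving period (26 October 2030 – 19 April 2031), so Casion is on daylight time, UTC+07:00.
08:30 Casion − 7h = 01:30 UTC.
1 November 2030 is a Friday, so the first Friday is November 1 and the second is November 8.
1 March 2031 is a Saturday, so the first Saturday is March 1.
At the standard offset (UTC−05:00), 01:30 UTC − 5h = 20:30 Soltara Administrative Region standard time (rolling into the previous day, 5 November 2030).
Daylight saving runs 8 November 2030 – 1 March 2031; the standard-time date in Soltara Administrative Region, November 5, 2030, is outside that window, so Soltara Administrative Region is on standard time at UTC−05:00.
01:30 UTC − 5h = 20:30 Soltara Administrative Region (rolling into the previous day, 5 November 2030).

20:30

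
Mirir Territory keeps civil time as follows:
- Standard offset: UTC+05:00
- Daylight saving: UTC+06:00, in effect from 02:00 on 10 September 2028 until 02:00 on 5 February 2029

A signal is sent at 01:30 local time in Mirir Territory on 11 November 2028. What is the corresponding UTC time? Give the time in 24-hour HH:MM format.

19:30

11 November 2028 falls between 10 September 2028 and 5 February 2029, so daylight saving is in effect and Mirir Territory is at UTC+06:00.
01:30 local − 6h = 19:30 UTC (rolling into the previous day, 10 November 2028).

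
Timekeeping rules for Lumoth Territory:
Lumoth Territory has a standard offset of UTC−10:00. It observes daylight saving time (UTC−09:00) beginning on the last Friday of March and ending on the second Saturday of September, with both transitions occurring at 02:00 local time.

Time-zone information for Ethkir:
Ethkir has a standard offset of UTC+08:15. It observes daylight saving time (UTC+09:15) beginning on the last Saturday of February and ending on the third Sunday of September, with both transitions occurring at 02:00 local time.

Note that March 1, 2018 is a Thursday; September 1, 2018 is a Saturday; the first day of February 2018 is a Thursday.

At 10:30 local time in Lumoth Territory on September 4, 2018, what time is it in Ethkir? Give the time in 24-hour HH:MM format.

04:45

1 March 2018 is a Thursday, so Fridays fall on 2, 9, 16, 23, 30; the last is March 30.
1 September 2018 is a Saturday, so the first Saturday is September 1 and the second is September 8.
September 4, 2018 falls between 30 March and 8 September, so daylight saving is in effect and Lumoth Territory is at UTC−09:00.
10:30 Lumoth Territory + 9h = 19:30 UTC.
1 February 2018 is a Thursday, so Saturdays fall on 3, 10, 17, 24; the last is February 24.
1 September 2018 is a Saturday, so the first Sunday is September 2 and the third is September 16.
At the standard offset (UTC+08:15), 19:30 UTC + 8h15m = 03:45 Ethkir standard time (rolling into the next day, 5 September 2018).
The standard-time date in Ethkir, September 5, 2018, falls between 24 February and 16 September, so daylight saving is in effect and Ethkir is at UTC+09:15.
19:30 UTC + 9h15m = 04:45 Ethkir (rolling into the next day, 5 September 2018).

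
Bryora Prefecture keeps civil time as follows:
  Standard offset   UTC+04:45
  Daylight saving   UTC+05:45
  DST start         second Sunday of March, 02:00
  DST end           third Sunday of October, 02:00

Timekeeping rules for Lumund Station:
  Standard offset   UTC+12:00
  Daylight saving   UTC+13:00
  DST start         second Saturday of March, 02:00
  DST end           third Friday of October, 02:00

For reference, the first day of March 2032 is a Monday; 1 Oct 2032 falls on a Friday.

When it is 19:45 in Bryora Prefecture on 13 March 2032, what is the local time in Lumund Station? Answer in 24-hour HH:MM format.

04:00

1 March 2032 is a Monday, so the first Sunday is March 7 and the second is March 14.
1 October 2032 is a Friday, so the first Sunday is October 3 and the third is October 17.
13 March 2032 does not fall between 14 March and 17 October, so daylight saving is not in effect and Bryora Prefecture is at UTC+04:45.
19:45 Bryora Prefecture − 4h45m = 15:00 UTC.
1 March 2032 is a Monday, so the first Saturday is March 6 and the second is March 13.
1 October 2032 is a Friday, so the first Friday is October 1 and the third is October 15.
At the standard offset (UTC+12:00), 15:00 UTC + 12h = 03:00 Lumund Station standard time (rolling into the next day, 14 March 2032).
Daylight saving runs 13 March – 15 October; the standard-time date in Lumund Station, 14 March 2032, is inside that window, so Lumund Station is at UTC+13:00.
15:00 UTC + 13h = 04:00 Lumund Station (rolling into the next day, 14 March 2032).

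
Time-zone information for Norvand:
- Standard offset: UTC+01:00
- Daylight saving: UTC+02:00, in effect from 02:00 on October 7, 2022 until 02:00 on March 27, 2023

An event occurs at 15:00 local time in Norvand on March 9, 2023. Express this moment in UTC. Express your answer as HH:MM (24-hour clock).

13:00

March 9, 2023 lies within the daylight-saving period (7 October 2022 – 27 March 2023), so Norvand is on daylight time, UTC+02:00.
15:00 local − 2h = 13:00 UTC.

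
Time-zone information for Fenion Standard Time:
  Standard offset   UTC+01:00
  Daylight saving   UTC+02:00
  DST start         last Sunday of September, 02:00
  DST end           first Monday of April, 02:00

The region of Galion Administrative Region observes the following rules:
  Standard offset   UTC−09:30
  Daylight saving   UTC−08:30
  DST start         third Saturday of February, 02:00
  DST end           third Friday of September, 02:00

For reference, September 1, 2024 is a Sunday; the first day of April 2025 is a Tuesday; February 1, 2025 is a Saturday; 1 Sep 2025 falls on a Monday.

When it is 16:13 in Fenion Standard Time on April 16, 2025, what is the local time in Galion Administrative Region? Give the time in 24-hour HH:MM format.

06:43

1 September 2024 is a Sunday, so Sundays fall on 1, 8, 15, 22, 29; the last is September 29.
1 April 2025 is a Tuesday, so the first Monday is April 7.
Daylight saving runs 29 September 2024 – 7 April 2025; April 16, 2025 is outside that window, so Fenion Standard Time is on standard time at UTC+01:00.
16:13 Fenion Standard Time − 1h = 15:13 UTC.
1 February 2025 is a Saturday, so the first Saturday is February 1 and the third is February 15.
1 September 2025 is a Monday, so the first Friday is September 5 and the third is September 19.
At the standard offset (UTC−09:30), 15:13 UTC − 9h30m = 05:43 Galion Administrative Region standard time.
The standard-time date in Galion Administrative Region, April 16, 2025, lies within the daylight-saving period (15 February – 19 September), so Galion Administrative Region is on daylight time, UTC−08:30.
15:13 UTC − 8h30m = 06:43 Galion Administrative Region.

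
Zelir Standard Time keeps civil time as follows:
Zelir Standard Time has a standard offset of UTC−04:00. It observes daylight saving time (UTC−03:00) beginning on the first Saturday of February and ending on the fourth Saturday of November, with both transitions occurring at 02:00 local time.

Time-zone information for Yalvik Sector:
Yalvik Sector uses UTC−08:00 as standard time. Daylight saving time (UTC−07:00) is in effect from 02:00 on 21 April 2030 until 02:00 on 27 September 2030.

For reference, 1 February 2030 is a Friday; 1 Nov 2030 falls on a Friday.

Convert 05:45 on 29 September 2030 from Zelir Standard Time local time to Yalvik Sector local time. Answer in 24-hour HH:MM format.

00:45

1 February 2030 is a Friday, so the first Saturday is February 2.
1 November 2030 is a Friday, so the first Saturday is November 2 and the fourth is November 23.
29 September 2030 lies within the daylight-saving period (2 February – 23 November), so Zelir Standard Time is on daylight time, UTC−03:00.
05:45 Zelir Standard Time + 3h = 08:45 UTC.
At the standard offset (UTC−08:00), 08:45 UTC − 8h = 00:45 Yalvik Sector standard time.
Daylight saving runs 21 April – 27 September; the standard-time date in Yalvik Sector, 29 September 2030, is outside that window, so Yalvik Sector is on standard time at UTC−08:00.
08:45 UTC − 8h = 00:45 Yalvik Sector.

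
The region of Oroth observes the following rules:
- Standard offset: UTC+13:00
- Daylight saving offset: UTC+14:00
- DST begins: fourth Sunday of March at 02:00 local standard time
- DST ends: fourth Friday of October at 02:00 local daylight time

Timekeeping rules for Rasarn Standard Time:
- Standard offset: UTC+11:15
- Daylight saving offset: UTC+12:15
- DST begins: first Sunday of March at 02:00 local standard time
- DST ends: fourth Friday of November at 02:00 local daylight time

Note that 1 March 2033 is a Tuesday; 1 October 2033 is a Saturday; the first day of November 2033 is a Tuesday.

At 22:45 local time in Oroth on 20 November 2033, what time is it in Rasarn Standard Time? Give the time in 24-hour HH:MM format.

1 March 2033 is a Tuesday, so the first Sunday is March 6 and the fourth is March 27.
1 October 2033 is a Saturday, so the first Friday is October 7 and the fourth is October 28.
20 November 2033 does not fall between 27 March and 28 October, so daylight saving is not in effect and Oroth is at UTC+13:00.
22:45 Oroth − 13h = 09:45 UTC.
1 March 2033 is a Tuesday, so the first Sunday is March 6.
1 November 2033 is a Tuesday, so the first Friday is November 4 and the fourth is November 25.
At the standard offset (UTC+11:15), 09:45 UTC + 11h15m = 21:00 Rasarn Standard Time standard time.
Daylight saving runs 6 March – 25 November; the standard-time date in Rasarn Standard Time, 20 November 2033, is inside that window, so Rasarn Standard Time is at UTC+12:15.
09:45 UTC + 12h15m = 22:00 Rasarn Standard Time.

22:00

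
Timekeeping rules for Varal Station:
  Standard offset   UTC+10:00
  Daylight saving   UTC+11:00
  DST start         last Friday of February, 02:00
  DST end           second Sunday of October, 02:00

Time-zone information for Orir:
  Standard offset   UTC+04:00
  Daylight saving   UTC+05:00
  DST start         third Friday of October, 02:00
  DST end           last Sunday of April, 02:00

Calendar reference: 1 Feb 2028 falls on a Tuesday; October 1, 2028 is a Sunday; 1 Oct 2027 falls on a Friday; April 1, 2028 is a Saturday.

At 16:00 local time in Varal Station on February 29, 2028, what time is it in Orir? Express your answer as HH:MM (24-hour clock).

1 February 2028 is a Tuesday, so Fridays fall on 4, 11, 18, 25; the last is February 25.
1 October 2028 is a Sunday, so the first Sunday is October 1 and the second is October 8.
Daylight saving runs 25 February – 8 October; February 29, 2028 is inside that window, so Varal Station is at UTC+11:00.
16:00 Varal Station − 11h = 05:00 UTC.
1 October 2027 is a Friday, so the first Friday is October 1 and the third is October 15.
1 April 2028 is a Saturday, so Sundays fall on 2, 9, 16, 23, 30; the last is April 30.
At the standard offset (UTC+04:00), 05:00 UTC + 4h = 09:00 Orir standard time.
Daylight saving runs 15 October 2027 – 30 April 2028; the standard-time date in Orir, February 29, 2028, is inside that window, so Orir is at UTC+05:00.
05:00 UTC + 5h = 10:00 Orir.

10:00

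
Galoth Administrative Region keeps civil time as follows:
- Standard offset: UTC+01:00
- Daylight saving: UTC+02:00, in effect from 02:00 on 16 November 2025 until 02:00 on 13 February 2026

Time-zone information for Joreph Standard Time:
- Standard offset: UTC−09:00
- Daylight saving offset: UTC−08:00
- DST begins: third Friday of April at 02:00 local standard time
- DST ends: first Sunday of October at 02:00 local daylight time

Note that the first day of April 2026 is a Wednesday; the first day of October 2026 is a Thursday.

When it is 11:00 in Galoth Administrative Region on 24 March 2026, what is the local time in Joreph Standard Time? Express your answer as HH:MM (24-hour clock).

01:00

Daylight saving runs 16 November 2025 – 13 February 2026; 24 March 2026 is outside that window, so Galoth Administrative Region is on standard time at UTC+01:00.
11:00 Galoth Administrative Region − 1h = 10:00 UTC.
1 April 2026 is a Wednesday, so the first Friday is April 3 and the third is April 17.
1 October 2026 is a Thursday, so the first Sunday is October 4.
At the standard offset (UTC−09:00), 10:00 UTC − 9h = 01:00 Joreph Standard Time standard time.
The standard-time date in Joreph Standard Time, 24 March 2026, is outside the daylight-saving period (17 April – 4 October), so Joreph Standard Time is on standard time, UTC−09:00.
10:00 UTC − 9h = 01:00 Joreph Standard Time.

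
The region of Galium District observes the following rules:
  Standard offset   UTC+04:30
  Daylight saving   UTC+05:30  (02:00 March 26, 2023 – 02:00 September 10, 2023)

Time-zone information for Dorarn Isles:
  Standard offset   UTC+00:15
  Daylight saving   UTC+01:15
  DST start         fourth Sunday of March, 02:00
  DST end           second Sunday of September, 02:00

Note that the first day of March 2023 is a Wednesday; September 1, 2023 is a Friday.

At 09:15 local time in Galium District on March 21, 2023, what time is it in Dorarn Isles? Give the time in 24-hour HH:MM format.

March 21, 2023 is outside the daylight-saving period (26 March – 10 September), so Galium District is on standard time, UTC+04:30.
09:15 Galium District − 4h30m = 04:45 UTC.
1 March 2023 is a Wednesday, so the first Sunday is March 5 and the fourth is March 26.
1 September 2023 is a Friday, so the first Sunday is September 3 and the second is September 10.
At the standard offset (UTC+00:15), 04:45 UTC + 0h15m = 05:00 Dorarn Isles standard time.
The standard-time date in Dorarn Isles, March 21, 2023, is outside the daylight-saving period (26 March – 10 September), so Dorarn Isles is on standard time, UTC+00:15.
04:45 UTC + 0h15m = 05:00 Dorarn Isles.

05:00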